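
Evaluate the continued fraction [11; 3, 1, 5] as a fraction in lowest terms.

259/23

Fold from the inside: start with 5/1.
  1 + 1/5 = 6/5
  3 + 5/6 = 23/6
  11 + 6/23 = 259/23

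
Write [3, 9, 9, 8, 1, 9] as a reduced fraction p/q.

Fold from the inside: start with 9/1.
  1 + 1/9 = 10/9
  8 + 9/10 = 89/10
  9 + 10/89 = 811/89
  9 + 89/811 = 7388/811
  3 + 811/7388 = 22975/7388

22975/7388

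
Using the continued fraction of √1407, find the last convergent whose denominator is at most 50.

√1407 = [37; 1, 1, 24, 1, 1, 74, …] (period length 6).
Convergents:
  p_0/q_0 = 37/1
  p_1/q_1 = 38/1
  p_2/q_2 = 75/2
  p_3/q_3 = 1838/49
  p_4/q_4 = 1913/51
q_3 = 49 ≤ 50 < 51 = q_4, so the answer is 1838/49.

1838/49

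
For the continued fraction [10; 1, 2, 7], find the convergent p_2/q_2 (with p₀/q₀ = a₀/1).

32/3

Using pₖ = aₖpₖ₋₁ + pₖ₋₂, qₖ = aₖqₖ₋₁ + qₖ₋₂ (with p₋₁=1, p₋₂=0, q₋₁=0, q₋₂=1):
  k=0: a=10, p=10, q=1
  k=1: a=1, p=11, q=1
  k=2: a=2, p=32, q=3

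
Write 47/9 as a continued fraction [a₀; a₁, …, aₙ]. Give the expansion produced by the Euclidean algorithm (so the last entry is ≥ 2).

[5; 4, 2]

47 = 5×9 + 2
9 = 4×2 + 1
2 = 2×1 + 0  (stop)
So 47/9 = [5; 4, 2].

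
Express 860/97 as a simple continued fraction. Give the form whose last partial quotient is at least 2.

860 = 8*97 + 84
97 = 1*84 + 13
84 = 6*13 + 6
13 = 2*6 + 1
6 = 6*1 + 0  (stop)
So 860/97 = [8; 1, 6, 2, 6].

[8; 1, 6, 2, 6]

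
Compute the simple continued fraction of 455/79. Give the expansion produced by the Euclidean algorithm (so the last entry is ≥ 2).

[5; 1, 3, 6, 3]

455 = 5*79 + 60
79 = 1*60 + 19
60 = 3*19 + 3
19 = 6*3 + 1
3 = 3*1 + 0  (stop)
So 455/79 = [5; 1, 3, 6, 3].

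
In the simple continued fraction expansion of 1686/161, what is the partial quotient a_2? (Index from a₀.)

1686 = 10·161 + 76   →  a_0 = 10
161 = 2·76 + 9   →  a_1 = 2
76 = 8·9 + 4   →  a_2 = 8

8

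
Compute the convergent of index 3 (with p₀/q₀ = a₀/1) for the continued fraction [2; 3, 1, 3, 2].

Using pₖ = aₖpₖ₋₁ + pₖ₋₂, qₖ = aₖqₖ₋₁ + qₖ₋₂ (with p₋₁=1, p₋₂=0, q₋₁=0, q₋₂=1):
  k=0: a=2, p=2, q=1
  k=1: a=3, p=7, q=3
  k=2: a=1, p=9, q=4
  k=3: a=3, p=34, q=15

34/15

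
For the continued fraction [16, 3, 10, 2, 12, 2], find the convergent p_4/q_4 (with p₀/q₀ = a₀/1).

Using pₖ = aₖpₖ₋₁ + pₖ₋₂, qₖ = aₖqₖ₋₁ + qₖ₋₂ (with p₋₁=1, p₋₂=0, q₋₁=0, q₋₂=1):
  k=0: a=16, p=16, q=1
  k=1: a=3, p=49, q=3
  k=2: a=10, p=506, q=31
  k=3: a=2, p=1061, q=65
  k=4: a=12, p=13238, q=811

13238/811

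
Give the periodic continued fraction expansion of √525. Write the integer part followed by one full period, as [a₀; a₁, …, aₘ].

[22; 1, 10, 2, 10, 1, 44]

a₀ = ⌊√525⌋ = 22.
With m₀=0, d₀=1 and mₖ₊₁ = dₖaₖ − mₖ, dₖ₊₁ = (n − mₖ₊₁²)/dₖ, aₖ₊₁ = ⌊(a₀+mₖ₊₁)/dₖ₊₁⌋:
  k=1: m=22, d=41, a=1
  k=2: m=19, d=4, a=10
  k=3: m=21, d=21, a=2
  k=4: m=21, d=4, a=10
  k=5: m=19, d=41, a=1
  k=6: m=22, d=1, a=44
d=1 and a=2a₀=44 at k=6, so the next step gives (m, d) = (22, 41) again — its k=1 value — and the period has length 6.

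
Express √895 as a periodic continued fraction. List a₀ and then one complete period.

a₀ = ⌊√895⌋ = 29.
With m₀=0, d₀=1 and mₖ₊₁ = dₖaₖ − mₖ, dₖ₊₁ = (n − mₖ₊₁²)/dₖ, aₖ₊₁ = ⌊(a₀+mₖ₊₁)/dₖ₊₁⌋:
  k=1: m=29, d=54, a=1
  k=2: m=25, d=5, a=10
  k=3: m=25, d=54, a=1
  k=4: m=29, d=1, a=58
d=1 and a=2a₀=58 at k=4, so the next step gives (m, d) = (29, 54) again — its k=1 value — and the period has length 4.

[29; 1, 10, 1, 58]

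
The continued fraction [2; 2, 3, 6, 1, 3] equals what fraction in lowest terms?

479/197

Fold from the inside: start with 3/1.
  1 + 1/3 = 4/3
  6 + 3/4 = 27/4
  3 + 4/27 = 85/27
  2 + 27/85 = 197/85
  2 + 85/197 = 479/197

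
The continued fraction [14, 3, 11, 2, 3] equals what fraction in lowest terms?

Using pₖ = aₖpₖ₋₁ + pₖ₋₂ and qₖ = aₖqₖ₋₁ + qₖ₋₂:
  k=0: a=14, p=14, q=1
  k=1: a=3, p=43, q=3
  k=2: a=11, p=487, q=34
  k=3: a=2, p=1017, q=71
  k=4: a=3, p=3538, q=247

3538/247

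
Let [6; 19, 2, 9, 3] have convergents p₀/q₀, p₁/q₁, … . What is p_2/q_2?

236/39

Using pₖ = aₖpₖ₋₁ + pₖ₋₂, qₖ = aₖqₖ₋₁ + qₖ₋₂ (with p₋₁=1, p₋₂=0, q₋₁=0, q₋₂=1):
  k=0: a=6, p=6, q=1
  k=1: a=19, p=115, q=19
  k=2: a=2, p=236, q=39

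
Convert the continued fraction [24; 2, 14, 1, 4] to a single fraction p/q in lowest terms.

Fold from the inside: start with 4/1.
  1 + 1/4 = 5/4
  14 + 4/5 = 74/5
  2 + 5/74 = 153/74
  24 + 74/153 = 3746/153

3746/153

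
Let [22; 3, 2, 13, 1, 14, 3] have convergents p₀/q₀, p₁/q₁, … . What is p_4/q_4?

Using pₖ = aₖpₖ₋₁ + pₖ₋₂, qₖ = aₖqₖ₋₁ + qₖ₋₂ (with p₋₁=1, p₋₂=0, q₋₁=0, q₋₂=1):
  k=0: a=22, p=22, q=1
  k=1: a=3, p=67, q=3
  k=2: a=2, p=156, q=7
  k=3: a=13, p=2095, q=94
  k=4: a=1, p=2251, q=101

2251/101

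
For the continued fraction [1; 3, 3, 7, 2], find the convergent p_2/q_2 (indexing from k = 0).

Using pₖ = aₖpₖ₋₁ + pₖ₋₂, qₖ = aₖqₖ₋₁ + qₖ₋₂ (with p₋₁=1, p₋₂=0, q₋₁=0, q₋₂=1):
  k=0: a=1, p=1, q=1
  k=1: a=3, p=4, q=3
  k=2: a=3, p=13, q=10

13/10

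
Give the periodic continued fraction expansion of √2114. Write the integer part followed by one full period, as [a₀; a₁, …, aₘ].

a₀ = ⌊√2114⌋ = 45.
With m₀=0, d₀=1 and mₖ₊₁ = dₖaₖ − mₖ, dₖ₊₁ = (n − mₖ₊₁²)/dₖ, aₖ₊₁ = ⌊(a₀+mₖ₊₁)/dₖ₊₁⌋:
  k=1: m=45, d=89, a=1
  k=2: m=44, d=2, a=44
  k=3: m=44, d=89, a=1
  k=4: m=45, d=1, a=90
d=1 and a=2a₀=90 at k=4, so the next step gives (m, d) = (45, 89) again — its k=1 value — and the period has length 4.

[45; 1, 44, 1, 90]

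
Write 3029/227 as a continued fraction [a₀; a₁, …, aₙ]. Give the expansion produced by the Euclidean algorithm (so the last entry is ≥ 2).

3029 = 13·227 + 78
227 = 2·78 + 71
78 = 1·71 + 7
71 = 10·7 + 1
7 = 7·1 + 0  (stop)
So 3029/227 = [13; 2, 1, 10, 7].

[13; 2, 1, 10, 7]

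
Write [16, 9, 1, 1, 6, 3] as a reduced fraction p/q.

Using pₖ = aₖpₖ₋₁ + pₖ₋₂ and qₖ = aₖqₖ₋₁ + qₖ₋₂:
  k=0: a=16, p=16, q=1
  k=1: a=9, p=145, q=9
  k=2: a=1, p=161, q=10
  k=3: a=1, p=306, q=19
  k=4: a=6, p=1997, q=124
  k=5: a=3, p=6297, q=391

6297/391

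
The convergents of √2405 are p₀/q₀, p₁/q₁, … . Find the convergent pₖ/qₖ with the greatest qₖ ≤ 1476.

58898/1201

√2405 = [49; 24, 1, 1, 24, 98, …] (period length 5).
Convergents:
  p_0/q_0 = 49/1
  p_1/q_1 = 1177/24
  p_2/q_2 = 1226/25
  p_3/q_3 = 2403/49
  p_4/q_4 = 58898/1201
  p_5/q_5 = 5774407/117747
q_4 = 1201 ≤ 1476 < 117747 = q_5, so the answer is 58898/1201.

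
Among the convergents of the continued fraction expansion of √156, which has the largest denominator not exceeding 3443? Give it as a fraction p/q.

√156 = [12; 2, 24, …] (period length 2).
Convergents:
  p_0/q_0 = 12/1
  p_1/q_1 = 25/2
  p_2/q_2 = 612/49
  p_3/q_3 = 1249/100
  p_4/q_4 = 30588/2449
  p_5/q_5 = 62425/4998
q_4 = 2449 ≤ 3443 < 4998 = q_5, so the answer is 30588/2449.

30588/2449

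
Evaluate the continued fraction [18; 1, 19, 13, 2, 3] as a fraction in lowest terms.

Fold from the inside: start with 3/1.
  2 + 1/3 = 7/3
  13 + 3/7 = 94/7
  19 + 7/94 = 1793/94
  1 + 94/1793 = 1887/1793
  18 + 1793/1887 = 35759/1887

35759/1887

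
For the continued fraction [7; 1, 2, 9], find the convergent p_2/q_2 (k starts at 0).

23/3

Using pₖ = aₖpₖ₋₁ + pₖ₋₂, qₖ = aₖqₖ₋₁ + qₖ₋₂ (with p₋₁=1, p₋₂=0, q₋₁=0, q₋₂=1):
  k=0: a=7, p=7, q=1
  k=1: a=1, p=8, q=1
  k=2: a=2, p=23, q=3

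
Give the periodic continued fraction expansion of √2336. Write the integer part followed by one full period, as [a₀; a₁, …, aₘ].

a₀ = ⌊√2336⌋ = 48.
With m₀=0, d₀=1 and mₖ₊₁ = dₖaₖ − mₖ, dₖ₊₁ = (n − mₖ₊₁²)/dₖ, aₖ₊₁ = ⌊(a₀+mₖ₊₁)/dₖ₊₁⌋:
  k=1: m=48, d=32, a=3
  k=2: m=48, d=1, a=96
d=1 and a=2a₀=96 at k=2, so the next step gives (m, d) = (48, 32) again — its k=1 value — and the period has length 2.

[48; 3, 96]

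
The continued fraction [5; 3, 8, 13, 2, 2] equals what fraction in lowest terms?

8991/1690

Using pₖ = aₖpₖ₋₁ + pₖ₋₂ and qₖ = aₖqₖ₋₁ + qₖ₋₂:
  k=0: a=5, p=5, q=1
  k=1: a=3, p=16, q=3
  k=2: a=8, p=133, q=25
  k=3: a=13, p=1745, q=328
  k=4: a=2, p=3623, q=681
  k=5: a=2, p=8991, q=1690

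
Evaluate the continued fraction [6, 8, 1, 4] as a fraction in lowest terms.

269/44

Using pₖ = aₖpₖ₋₁ + pₖ₋₂ and qₖ = aₖqₖ₋₁ + qₖ₋₂:
  k=0: a=6, p=6, q=1
  k=1: a=8, p=49, q=8
  k=2: a=1, p=55, q=9
  k=3: a=4, p=269, q=44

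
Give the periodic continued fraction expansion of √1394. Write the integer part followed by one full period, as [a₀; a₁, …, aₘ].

[37; 2, 1, 36, 1, 2, 74]

a₀ = ⌊√1394⌋ = 37.
With m₀=0, d₀=1 and mₖ₊₁ = dₖaₖ − mₖ, dₖ₊₁ = (n − mₖ₊₁²)/dₖ, aₖ₊₁ = ⌊(a₀+mₖ₊₁)/dₖ₊₁⌋:
  k=1: m=37, d=25, a=2
  k=2: m=13, d=49, a=1
  k=3: m=36, d=2, a=36
  k=4: m=36, d=49, a=1
  k=5: m=13, d=25, a=2
  k=6: m=37, d=1, a=74
d=1 and a=2a₀=74 at k=6, so the next step gives (m, d) = (37, 25) again — its k=1 value — and the period has length 6.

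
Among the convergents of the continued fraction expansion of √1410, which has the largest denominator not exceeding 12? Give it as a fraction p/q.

√1410 = [37; 1, 1, 4, 1, 1, 74, …] (period length 6).
Convergents:
  p_0/q_0 = 37/1
  p_1/q_1 = 38/1
  p_2/q_2 = 75/2
  p_3/q_3 = 338/9
  p_4/q_4 = 413/11
  p_5/q_5 = 751/20
q_4 = 11 ≤ 12 < 20 = q_5, so the answer is 413/11.

413/11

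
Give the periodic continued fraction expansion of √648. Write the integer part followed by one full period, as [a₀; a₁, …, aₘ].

[25; 2, 5, 6, 5, 2, 50]

a₀ = ⌊√648⌋ = 25.
With m₀=0, d₀=1 and mₖ₊₁ = dₖaₖ − mₖ, dₖ₊₁ = (n − mₖ₊₁²)/dₖ, aₖ₊₁ = ⌊(a₀+mₖ₊₁)/dₖ₊₁⌋:
  k=1: m=25, d=23, a=2
  k=2: m=21, d=9, a=5
  k=3: m=24, d=8, a=6
  k=4: m=24, d=9, a=5
  k=5: m=21, d=23, a=2
  k=6: m=25, d=1, a=50
d=1 and a=2a₀=50 at k=6, so the next step gives (m, d) = (25, 23) again — its k=1 value — and the period has length 6.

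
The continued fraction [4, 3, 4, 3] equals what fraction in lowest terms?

181/42

Fold from the inside: start with 3/1.
  4 + 1/3 = 13/3
  3 + 3/13 = 42/13
  4 + 13/42 = 181/42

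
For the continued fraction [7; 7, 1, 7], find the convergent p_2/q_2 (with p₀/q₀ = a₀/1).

57/8

Using pₖ = aₖpₖ₋₁ + pₖ₋₂, qₖ = aₖqₖ₋₁ + qₖ₋₂ (with p₋₁=1, p₋₂=0, q₋₁=0, q₋₂=1):
  k=0: a=7, p=7, q=1
  k=1: a=7, p=50, q=7
  k=2: a=1, p=57, q=8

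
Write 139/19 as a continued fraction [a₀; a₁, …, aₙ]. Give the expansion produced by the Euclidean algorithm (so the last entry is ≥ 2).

[7; 3, 6]

139 = 7·19 + 6
19 = 3·6 + 1
6 = 6·1 + 0  (stop)
So 139/19 = [7; 3, 6].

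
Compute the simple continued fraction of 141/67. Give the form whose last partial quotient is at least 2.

141 = 2·67 + 7
67 = 9·7 + 4
7 = 1·4 + 3
4 = 1·3 + 1
3 = 3·1 + 0  (stop)
So 141/67 = [2; 9, 1, 1, 3].

[2; 9, 1, 1, 3]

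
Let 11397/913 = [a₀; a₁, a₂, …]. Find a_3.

4

11397 = 12·913 + 441   →  a_0 = 12
913 = 2·441 + 31   →  a_1 = 2
441 = 14·31 + 7   →  a_2 = 14
31 = 4·7 + 3   →  a_3 = 4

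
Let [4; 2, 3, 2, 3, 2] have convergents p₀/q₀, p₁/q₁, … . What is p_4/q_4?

Using pₖ = aₖpₖ₋₁ + pₖ₋₂, qₖ = aₖqₖ₋₁ + qₖ₋₂ (with p₋₁=1, p₋₂=0, q₋₁=0, q₋₂=1):
  k=0: a=4, p=4, q=1
  k=1: a=2, p=9, q=2
  k=2: a=3, p=31, q=7
  k=3: a=2, p=71, q=16
  k=4: a=3, p=244, q=55

244/55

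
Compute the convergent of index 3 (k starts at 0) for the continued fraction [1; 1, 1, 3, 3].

11/7

Using pₖ = aₖpₖ₋₁ + pₖ₋₂, qₖ = aₖqₖ₋₁ + qₖ₋₂ (with p₋₁=1, p₋₂=0, q₋₁=0, q₋₂=1):
  k=0: a=1, p=1, q=1
  k=1: a=1, p=2, q=1
  k=2: a=1, p=3, q=2
  k=3: a=3, p=11, q=7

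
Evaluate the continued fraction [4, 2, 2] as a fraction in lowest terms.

22/5

Fold from the inside: start with 2/1.
  2 + 1/2 = 5/2
  4 + 2/5 = 22/5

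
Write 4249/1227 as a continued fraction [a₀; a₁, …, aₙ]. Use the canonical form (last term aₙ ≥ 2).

[3; 2, 6, 4, 7, 3]

4249 = 3·1227 + 568
1227 = 2·568 + 91
568 = 6·91 + 22
91 = 4·22 + 3
22 = 7·3 + 1
3 = 3·1 + 0  (stop)
So 4249/1227 = [3; 2, 6, 4, 7, 3].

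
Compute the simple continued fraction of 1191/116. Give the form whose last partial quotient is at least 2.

[10; 3, 1, 2, 1, 7]

1191 = 10*116 + 31
116 = 3*31 + 23
31 = 1*23 + 8
23 = 2*8 + 7
8 = 1*7 + 1
7 = 7*1 + 0  (stop)
So 1191/116 = [10; 3, 1, 2, 1, 7].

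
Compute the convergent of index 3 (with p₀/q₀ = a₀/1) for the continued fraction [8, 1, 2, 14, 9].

373/43

Using pₖ = aₖpₖ₋₁ + pₖ₋₂, qₖ = aₖqₖ₋₁ + qₖ₋₂ (with p₋₁=1, p₋₂=0, q₋₁=0, q₋₂=1):
  k=0: a=8, p=8, q=1
  k=1: a=1, p=9, q=1
  k=2: a=2, p=26, q=3
  k=3: a=14, p=373, q=43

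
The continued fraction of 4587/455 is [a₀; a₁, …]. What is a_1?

12

4587 = 10·455 + 37   →  a_0 = 10
455 = 12·37 + 11   →  a_1 = 12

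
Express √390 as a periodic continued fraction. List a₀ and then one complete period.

a₀ = ⌊√390⌋ = 19.
With m₀=0, d₀=1 and mₖ₊₁ = dₖaₖ − mₖ, dₖ₊₁ = (n − mₖ₊₁²)/dₖ, aₖ₊₁ = ⌊(a₀+mₖ₊₁)/dₖ₊₁⌋:
  k=1: m=19, d=29, a=1
  k=2: m=10, d=10, a=2
  k=3: m=10, d=29, a=1
  k=4: m=19, d=1, a=38
d=1 and a=2a₀=38 at k=4, so the next step gives (m, d) = (19, 29) again — its k=1 value — and the period has length 4.

[19; 1, 2, 1, 38]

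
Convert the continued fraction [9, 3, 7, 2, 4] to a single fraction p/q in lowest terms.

Fold from the inside: start with 4/1.
  2 + 1/4 = 9/4
  7 + 4/9 = 67/9
  3 + 9/67 = 210/67
  9 + 67/210 = 1957/210

1957/210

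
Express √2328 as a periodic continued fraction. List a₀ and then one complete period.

a₀ = ⌊√2328⌋ = 48.

[48; 4, 96]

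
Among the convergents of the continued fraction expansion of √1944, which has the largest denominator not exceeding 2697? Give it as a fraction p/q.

42724/969

√1944 = [44; 11, 88, …] (period length 2).
Convergents:
  p_0/q_0 = 44/1
  p_1/q_1 = 485/11
  p_2/q_2 = 42724/969
  p_3/q_3 = 470449/10670
q_2 = 969 ≤ 2697 < 10670 = q_3, so the answer is 42724/969.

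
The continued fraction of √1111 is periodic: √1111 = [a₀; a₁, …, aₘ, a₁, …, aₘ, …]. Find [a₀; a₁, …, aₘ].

a₀ = ⌊√1111⌋ = 33.
With m₀=0, d₀=1 and mₖ₊₁ = dₖaₖ − mₖ, dₖ₊₁ = (n − mₖ₊₁²)/dₖ, aₖ₊₁ = ⌊(a₀+mₖ₊₁)/dₖ₊₁⌋:
  k=1: m=33, d=22, a=3
  k=2: m=33, d=1, a=66
d=1 and a=2a₀=66 at k=2, so the next step gives (m, d) = (33, 22) again — its k=1 value — and the period has length 2.

[33; 3, 66]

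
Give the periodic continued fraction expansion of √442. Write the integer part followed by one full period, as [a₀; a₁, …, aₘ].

a₀ = ⌊√442⌋ = 21.
With m₀=0, d₀=1 and mₖ₊₁ = dₖaₖ − mₖ, dₖ₊₁ = (n − mₖ₊₁²)/dₖ, aₖ₊₁ = ⌊(a₀+mₖ₊₁)/dₖ₊₁⌋:
  k=1: m=21, d=1, a=42
d=1 and a=2a₀=42 at k=1, so the next step gives (m, d) = (21, 1) again — its k=1 value — and the period has length 1.

[21; 42]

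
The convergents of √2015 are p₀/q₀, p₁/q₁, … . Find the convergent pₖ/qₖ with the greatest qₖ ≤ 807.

√2015 = [44; 1, 7, 1, 88, …] (period length 4).
Convergents:
  p_0/q_0 = 44/1
  p_1/q_1 = 45/1
  p_2/q_2 = 359/8
  p_3/q_3 = 404/9
  p_4/q_4 = 35911/800
  p_5/q_5 = 36315/809
q_4 = 800 ≤ 807 < 809 = q_5, so the answer is 35911/800.

35911/800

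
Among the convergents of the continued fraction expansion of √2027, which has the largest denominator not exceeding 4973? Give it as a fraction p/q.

√2027 = [45; 45, 90, …] (period length 2).
Convergents:
  p_0/q_0 = 45/1
  p_1/q_1 = 2026/45
  p_2/q_2 = 182385/4051
  p_3/q_3 = 8209351/182340
q_2 = 4051 ≤ 4973 < 182340 = q_3, so the answer is 182385/4051.

182385/4051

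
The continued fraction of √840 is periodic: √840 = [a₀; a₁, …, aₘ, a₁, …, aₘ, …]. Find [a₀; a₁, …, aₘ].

[28; 1, 56]

a₀ = ⌊√840⌋ = 28.
With m₀=0, d₀=1 and mₖ₊₁ = dₖaₖ − mₖ, dₖ₊₁ = (n − mₖ₊₁²)/dₖ, aₖ₊₁ = ⌊(a₀+mₖ₊₁)/dₖ₊₁⌋:
  k=1: m=28, d=56, a=1
  k=2: m=28, d=1, a=56
d=1 and a=2a₀=56 at k=2, so the next step gives (m, d) = (28, 56) again — its k=1 value — and the period has length 2.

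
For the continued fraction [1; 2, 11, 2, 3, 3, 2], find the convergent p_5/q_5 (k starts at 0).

812/549

Using pₖ = aₖpₖ₋₁ + pₖ₋₂, qₖ = aₖqₖ₋₁ + qₖ₋₂ (with p₋₁=1, p₋₂=0, q₋₁=0, q₋₂=1):
  k=0: a=1, p=1, q=1
  k=1: a=2, p=3, q=2
  k=2: a=11, p=34, q=23
  k=3: a=2, p=71, q=48
  k=4: a=3, p=247, q=167
  k=5: a=3, p=812, q=549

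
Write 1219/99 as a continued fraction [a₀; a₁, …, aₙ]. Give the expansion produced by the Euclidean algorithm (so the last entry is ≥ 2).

[12; 3, 5, 6]

1219 = 12·99 + 31
99 = 3·31 + 6
31 = 5·6 + 1
6 = 6·1 + 0  (stop)
So 1219/99 = [12; 3, 5, 6].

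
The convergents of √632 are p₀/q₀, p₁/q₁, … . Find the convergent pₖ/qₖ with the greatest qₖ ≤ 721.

√632 = [25; 7, 6, 7, 50, …] (period length 4).
Convergents:
  p_0/q_0 = 25/1
  p_1/q_1 = 176/7
  p_2/q_2 = 1081/43
  p_3/q_3 = 7743/308
  p_4/q_4 = 388231/15443
q_3 = 308 ≤ 721 < 15443 = q_4, so the answer is 7743/308.

7743/308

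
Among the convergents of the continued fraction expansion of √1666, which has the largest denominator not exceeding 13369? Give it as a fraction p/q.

√1666 = [40; 1, 4, 2, 4, 1, 80, …] (period length 6).
Convergents:
  p_0/q_0 = 40/1
  p_1/q_1 = 41/1
  p_2/q_2 = 204/5
  p_3/q_3 = 449/11
  p_4/q_4 = 2000/49
  p_5/q_5 = 2449/60
  p_6/q_6 = 197920/4849
  p_7/q_7 = 200369/4909
  p_8/q_8 = 999396/24485
q_7 = 4909 ≤ 13369 < 24485 = q_8, so the answer is 200369/4909.

200369/4909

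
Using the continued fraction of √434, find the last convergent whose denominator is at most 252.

5229/251

√434 = [20; 1, 4, 1, 40, …] (period length 4).
Convergents:
  p_0/q_0 = 20/1
  p_1/q_1 = 21/1
  p_2/q_2 = 104/5
  p_3/q_3 = 125/6
  p_4/q_4 = 5104/245
  p_5/q_5 = 5229/251
  p_6/q_6 = 26020/1249
q_5 = 251 ≤ 252 < 1249 = q_6, so the answer is 5229/251.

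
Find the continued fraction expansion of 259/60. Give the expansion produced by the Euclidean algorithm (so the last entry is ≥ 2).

[4; 3, 6, 3]

259 = 4*60 + 19
60 = 3*19 + 3
19 = 6*3 + 1
3 = 3*1 + 0  (stop)
So 259/60 = [4; 3, 6, 3].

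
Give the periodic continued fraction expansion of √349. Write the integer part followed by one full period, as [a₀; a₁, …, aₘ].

a₀ = ⌊√349⌋ = 18.

[18; 1, 2, 7, 7, 2, 1, 36]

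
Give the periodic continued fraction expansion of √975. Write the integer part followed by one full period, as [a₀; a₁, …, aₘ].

a₀ = ⌊√975⌋ = 31.
With m₀=0, d₀=1 and mₖ₊₁ = dₖaₖ − mₖ, dₖ₊₁ = (n − mₖ₊₁²)/dₖ, aₖ₊₁ = ⌊(a₀+mₖ₊₁)/dₖ₊₁⌋:
  k=1: m=31, d=14, a=4
  k=2: m=25, d=25, a=2
  k=3: m=25, d=14, a=4
  k=4: m=31, d=1, a=62
d=1 and a=2a₀=62 at k=4, so the next step gives (m, d) = (31, 14) again — its k=1 value — and the period has length 4.

[31; 4, 2, 4, 62]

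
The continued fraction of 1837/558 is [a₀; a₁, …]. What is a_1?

1837 = 3·558 + 163   →  a_0 = 3
558 = 3·163 + 69   →  a_1 = 3

3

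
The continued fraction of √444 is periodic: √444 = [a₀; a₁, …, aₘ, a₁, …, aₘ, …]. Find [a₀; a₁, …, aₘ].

a₀ = ⌊√444⌋ = 21.
With m₀=0, d₀=1 and mₖ₊₁ = dₖaₖ − mₖ, dₖ₊₁ = (n − mₖ₊₁²)/dₖ, aₖ₊₁ = ⌊(a₀+mₖ₊₁)/dₖ₊₁⌋:
  k=1: m=21, d=3, a=14
  k=2: m=21, d=1, a=42
d=1 and a=2a₀=42 at k=2, so the next step gives (m, d) = (21, 3) again — its k=1 value — and the period has length 2.

[21; 14, 42]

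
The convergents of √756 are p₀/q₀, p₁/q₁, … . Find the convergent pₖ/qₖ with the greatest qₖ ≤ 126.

2997/109

√756 = [27; 2, 54, …] (period length 2).
Convergents:
  p_0/q_0 = 27/1
  p_1/q_1 = 55/2
  p_2/q_2 = 2997/109
  p_3/q_3 = 6049/220
q_2 = 109 ≤ 126 < 220 = q_3, so the answer is 2997/109.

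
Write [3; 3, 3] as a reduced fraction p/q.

Fold from the inside: start with 3/1.
  3 + 1/3 = 10/3
  3 + 3/10 = 33/10

33/10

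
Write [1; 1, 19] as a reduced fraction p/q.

39/20

Fold from the inside: start with 19/1.
  1 + 1/19 = 20/19
  1 + 19/20 = 39/20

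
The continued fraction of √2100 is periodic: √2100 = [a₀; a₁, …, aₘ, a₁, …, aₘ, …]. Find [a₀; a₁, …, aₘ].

[45; 1, 4, 1, 2, 1, 4, 1, 90]

a₀ = ⌊√2100⌋ = 45.
With m₀=0, d₀=1 and mₖ₊₁ = dₖaₖ − mₖ, dₖ₊₁ = (n − mₖ₊₁²)/dₖ, aₖ₊₁ = ⌊(a₀+mₖ₊₁)/dₖ₊₁⌋:
  k=1: m=45, d=75, a=1
  k=2: m=30, d=16, a=4
  k=3: m=34, d=59, a=1
  k=4: m=25, d=25, a=2
  k=5: m=25, d=59, a=1
  k=6: m=34, d=16, a=4
  k=7: m=30, d=75, a=1
  k=8: m=45, d=1, a=90
d=1 and a=2a₀=90 at k=8, so the next step gives (m, d) = (45, 75) again — its k=1 value — and the period has length 8.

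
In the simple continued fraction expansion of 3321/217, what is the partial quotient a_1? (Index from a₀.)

3321 = 15·217 + 66   →  a_0 = 15
217 = 3·66 + 19   →  a_1 = 3

3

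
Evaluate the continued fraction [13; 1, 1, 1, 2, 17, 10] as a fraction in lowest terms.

Using pₖ = aₖpₖ₋₁ + pₖ₋₂ and qₖ = aₖqₖ₋₁ + qₖ₋₂:
  k=0: a=13, p=13, q=1
  k=1: a=1, p=14, q=1
  k=2: a=1, p=27, q=2
  k=3: a=1, p=41, q=3
  k=4: a=2, p=109, q=8
  k=5: a=17, p=1894, q=139
  k=6: a=10, p=19049, q=1398

19049/1398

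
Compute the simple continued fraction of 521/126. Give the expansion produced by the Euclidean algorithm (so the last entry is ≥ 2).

[4; 7, 2, 2, 3]

521 = 4×126 + 17
126 = 7×17 + 7
17 = 2×7 + 3
7 = 2×3 + 1
3 = 3×1 + 0  (stop)
So 521/126 = [4; 7, 2, 2, 3].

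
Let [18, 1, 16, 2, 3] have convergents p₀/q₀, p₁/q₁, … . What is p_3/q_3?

663/35

Using pₖ = aₖpₖ₋₁ + pₖ₋₂, qₖ = aₖqₖ₋₁ + qₖ₋₂ (with p₋₁=1, p₋₂=0, q₋₁=0, q₋₂=1):
  k=0: a=18, p=18, q=1
  k=1: a=1, p=19, q=1
  k=2: a=16, p=322, q=17
  k=3: a=2, p=663, q=35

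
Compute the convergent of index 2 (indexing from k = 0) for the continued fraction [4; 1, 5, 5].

29/6

Using pₖ = aₖpₖ₋₁ + pₖ₋₂, qₖ = aₖqₖ₋₁ + qₖ₋₂ (with p₋₁=1, p₋₂=0, q₋₁=0, q₋₂=1):
  k=0: a=4, p=4, q=1
  k=1: a=1, p=5, q=1
  k=2: a=5, p=29, q=6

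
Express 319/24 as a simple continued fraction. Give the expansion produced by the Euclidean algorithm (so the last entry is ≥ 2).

[13; 3, 2, 3]

319 = 13×24 + 7
24 = 3×7 + 3
7 = 2×3 + 1
3 = 3×1 + 0  (stop)
So 319/24 = [13; 3, 2, 3].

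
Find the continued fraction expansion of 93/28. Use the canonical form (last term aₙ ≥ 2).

93 = 3·28 + 9
28 = 3·9 + 1
9 = 9·1 + 0  (stop)
So 93/28 = [3; 3, 9].

[3; 3, 9]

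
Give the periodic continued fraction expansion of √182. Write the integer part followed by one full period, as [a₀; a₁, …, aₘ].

a₀ = ⌊√182⌋ = 13.

[13; 2, 26]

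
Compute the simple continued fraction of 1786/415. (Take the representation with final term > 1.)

1786 = 4×415 + 126
415 = 3×126 + 37
126 = 3×37 + 15
37 = 2×15 + 7
15 = 2×7 + 1
7 = 7×1 + 0  (stop)
So 1786/415 = [4; 3, 3, 2, 2, 7].

[4; 3, 3, 2, 2, 7]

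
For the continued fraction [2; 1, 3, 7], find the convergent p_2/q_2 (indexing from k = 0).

Using pₖ = aₖpₖ₋₁ + pₖ₋₂, qₖ = aₖqₖ₋₁ + qₖ₋₂ (with p₋₁=1, p₋₂=0, q₋₁=0, q₋₂=1):
  k=0: a=2, p=2, q=1
  k=1: a=1, p=3, q=1
  k=2: a=3, p=11, q=4

11/4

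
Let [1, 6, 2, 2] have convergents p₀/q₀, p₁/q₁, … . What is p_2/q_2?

Using pₖ = aₖpₖ₋₁ + pₖ₋₂, qₖ = aₖqₖ₋₁ + qₖ₋₂ (with p₋₁=1, p₋₂=0, q₋₁=0, q₋₂=1):
  k=0: a=1, p=1, q=1
  k=1: a=6, p=7, q=6
  k=2: a=2, p=15, q=13

15/13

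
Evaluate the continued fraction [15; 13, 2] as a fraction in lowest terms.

407/27

Using pₖ = aₖpₖ₋₁ + pₖ₋₂ and qₖ = aₖqₖ₋₁ + qₖ₋₂:
  k=0: a=15, p=15, q=1
  k=1: a=13, p=196, q=13
  k=2: a=2, p=407, q=27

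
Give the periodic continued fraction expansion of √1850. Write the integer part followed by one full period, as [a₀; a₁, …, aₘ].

a₀ = ⌊√1850⌋ = 43.
With m₀=0, d₀=1 and mₖ₊₁ = dₖaₖ − mₖ, dₖ₊₁ = (n − mₖ₊₁²)/dₖ, aₖ₊₁ = ⌊(a₀+mₖ₊₁)/dₖ₊₁⌋:
  k=1: m=43, d=1, a=86
d=1 and a=2a₀=86 at k=1, so the next step gives (m, d) = (43, 1) again — its k=1 value — and the period has length 1.

[43; 86]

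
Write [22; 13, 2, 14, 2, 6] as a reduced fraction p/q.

115779/5245

Using pₖ = aₖpₖ₋₁ + pₖ₋₂ and qₖ = aₖqₖ₋₁ + qₖ₋₂:
  k=0: a=22, p=22, q=1
  k=1: a=13, p=287, q=13
  k=2: a=2, p=596, q=27
  k=3: a=14, p=8631, q=391
  k=4: a=2, p=17858, q=809
  k=5: a=6, p=115779, q=5245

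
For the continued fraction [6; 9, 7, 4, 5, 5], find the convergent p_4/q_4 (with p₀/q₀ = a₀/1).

8486/1389

Using pₖ = aₖpₖ₋₁ + pₖ₋₂, qₖ = aₖqₖ₋₁ + qₖ₋₂ (with p₋₁=1, p₋₂=0, q₋₁=0, q₋₂=1):
  k=0: a=6, p=6, q=1
  k=1: a=9, p=55, q=9
  k=2: a=7, p=391, q=64
  k=3: a=4, p=1619, q=265
  k=4: a=5, p=8486, q=1389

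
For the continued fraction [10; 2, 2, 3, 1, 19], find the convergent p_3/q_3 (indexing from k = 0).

177/17

Using pₖ = aₖpₖ₋₁ + pₖ₋₂, qₖ = aₖqₖ₋₁ + qₖ₋₂ (with p₋₁=1, p₋₂=0, q₋₁=0, q₋₂=1):
  k=0: a=10, p=10, q=1
  k=1: a=2, p=21, q=2
  k=2: a=2, p=52, q=5
  k=3: a=3, p=177, q=17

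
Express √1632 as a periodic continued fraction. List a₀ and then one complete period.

a₀ = ⌊√1632⌋ = 40.
With m₀=0, d₀=1 and mₖ₊₁ = dₖaₖ − mₖ, dₖ₊₁ = (n − mₖ₊₁²)/dₖ, aₖ₊₁ = ⌊(a₀+mₖ₊₁)/dₖ₊₁⌋:
  k=1: m=40, d=32, a=2
  k=2: m=24, d=33, a=1
  k=3: m=9, d=47, a=1
  k=4: m=38, d=4, a=19
  k=5: m=38, d=47, a=1
  k=6: m=9, d=33, a=1
  k=7: m=24, d=32, a=2
  k=8: m=40, d=1, a=80
d=1 and a=2a₀=80 at k=8, so the next step gives (m, d) = (40, 32) again — its k=1 value — and the period has length 8.

[40; 2, 1, 1, 19, 1, 1, 2, 80]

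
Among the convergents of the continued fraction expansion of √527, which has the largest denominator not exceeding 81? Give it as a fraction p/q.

528/23

√527 = [22; 1, 21, 1, 44, …] (period length 4).
Convergents:
  p_0/q_0 = 22/1
  p_1/q_1 = 23/1
  p_2/q_2 = 505/22
  p_3/q_3 = 528/23
  p_4/q_4 = 23737/1034
q_3 = 23 ≤ 81 < 1034 = q_4, so the answer is 528/23.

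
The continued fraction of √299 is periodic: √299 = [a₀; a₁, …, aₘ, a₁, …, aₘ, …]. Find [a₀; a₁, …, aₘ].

a₀ = ⌊√299⌋ = 17.
With m₀=0, d₀=1 and mₖ₊₁ = dₖaₖ − mₖ, dₖ₊₁ = (n − mₖ₊₁²)/dₖ, aₖ₊₁ = ⌊(a₀+mₖ₊₁)/dₖ₊₁⌋:
  k=1: m=17, d=10, a=3
  k=2: m=13, d=13, a=2
  k=3: m=13, d=10, a=3
  k=4: m=17, d=1, a=34
d=1 and a=2a₀=34 at k=4, so the next step gives (m, d) = (17, 10) again — its k=1 value — and the period has length 4.

[17; 3, 2, 3, 34]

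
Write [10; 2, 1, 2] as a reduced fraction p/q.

83/8

Fold from the inside: start with 2/1.
  1 + 1/2 = 3/2
  2 + 2/3 = 8/3
  10 + 3/8 = 83/8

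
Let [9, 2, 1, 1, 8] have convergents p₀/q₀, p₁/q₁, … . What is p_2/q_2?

28/3

Using pₖ = aₖpₖ₋₁ + pₖ₋₂, qₖ = aₖqₖ₋₁ + qₖ₋₂ (with p₋₁=1, p₋₂=0, q₋₁=0, q₋₂=1):
  k=0: a=9, p=9, q=1
  k=1: a=2, p=19, q=2
  k=2: a=1, p=28, q=3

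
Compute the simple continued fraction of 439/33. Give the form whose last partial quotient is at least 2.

439 = 13·33 + 10
33 = 3·10 + 3
10 = 3·3 + 1
3 = 3·1 + 0  (stop)
So 439/33 = [13; 3, 3, 3].

[13; 3, 3, 3]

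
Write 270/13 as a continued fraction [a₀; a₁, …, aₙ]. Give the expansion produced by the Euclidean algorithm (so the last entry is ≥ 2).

[20; 1, 3, 3]

270 = 20×13 + 10
13 = 1×10 + 3
10 = 3×3 + 1
3 = 3×1 + 0  (stop)
So 270/13 = [20; 1, 3, 3].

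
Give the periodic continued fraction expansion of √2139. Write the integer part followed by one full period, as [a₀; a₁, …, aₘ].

a₀ = ⌊√2139⌋ = 46.
With m₀=0, d₀=1 and mₖ₊₁ = dₖaₖ − mₖ, dₖ₊₁ = (n − mₖ₊₁²)/dₖ, aₖ₊₁ = ⌊(a₀+mₖ₊₁)/dₖ₊₁⌋:
  k=1: m=46, d=23, a=4
  k=2: m=46, d=1, a=92
d=1 and a=2a₀=92 at k=2, so the next step gives (m, d) = (46, 23) again — its k=1 value — and the period has length 2.

[46; 4, 92]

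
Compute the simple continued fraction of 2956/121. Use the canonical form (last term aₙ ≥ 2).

2956 = 24×121 + 52
121 = 2×52 + 17
52 = 3×17 + 1
17 = 17×1 + 0  (stop)
So 2956/121 = [24; 2, 3, 17].

[24; 2, 3, 17]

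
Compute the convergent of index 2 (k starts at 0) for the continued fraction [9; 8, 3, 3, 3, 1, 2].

Using pₖ = aₖpₖ₋₁ + pₖ₋₂, qₖ = aₖqₖ₋₁ + qₖ₋₂ (with p₋₁=1, p₋₂=0, q₋₁=0, q₋₂=1):
  k=0: a=9, p=9, q=1
  k=1: a=8, p=73, q=8
  k=2: a=3, p=228, q=25

228/25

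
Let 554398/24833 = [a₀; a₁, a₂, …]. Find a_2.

554398 = 22·24833 + 8072   →  a_0 = 22
24833 = 3·8072 + 617   →  a_1 = 3
8072 = 13·617 + 51   →  a_2 = 13

13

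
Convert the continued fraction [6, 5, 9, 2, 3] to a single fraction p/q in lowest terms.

2088/337

Using pₖ = aₖpₖ₋₁ + pₖ₋₂ and qₖ = aₖqₖ₋₁ + qₖ₋₂:
  k=0: a=6, p=6, q=1
  k=1: a=5, p=31, q=5
  k=2: a=9, p=285, q=46
  k=3: a=2, p=601, q=97
  k=4: a=3, p=2088, q=337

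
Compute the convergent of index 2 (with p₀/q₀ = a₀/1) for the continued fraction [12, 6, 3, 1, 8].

Using pₖ = aₖpₖ₋₁ + pₖ₋₂, qₖ = aₖqₖ₋₁ + qₖ₋₂ (with p₋₁=1, p₋₂=0, q₋₁=0, q₋₂=1):
  k=0: a=12, p=12, q=1
  k=1: a=6, p=73, q=6
  k=2: a=3, p=231, q=19

231/19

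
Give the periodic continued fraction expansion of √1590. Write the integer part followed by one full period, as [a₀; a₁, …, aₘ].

a₀ = ⌊√1590⌋ = 39.

[39; 1, 6, 1, 78]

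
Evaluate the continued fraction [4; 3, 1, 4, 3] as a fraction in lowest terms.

Fold from the inside: start with 3/1.
  4 + 1/3 = 13/3
  1 + 3/13 = 16/13
  3 + 13/16 = 61/16
  4 + 16/61 = 260/61

260/61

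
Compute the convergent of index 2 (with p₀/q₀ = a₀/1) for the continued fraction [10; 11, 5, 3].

Using pₖ = aₖpₖ₋₁ + pₖ₋₂, qₖ = aₖqₖ₋₁ + qₖ₋₂ (with p₋₁=1, p₋₂=0, q₋₁=0, q₋₂=1):
  k=0: a=10, p=10, q=1
  k=1: a=11, p=111, q=11
  k=2: a=5, p=565, q=56

565/56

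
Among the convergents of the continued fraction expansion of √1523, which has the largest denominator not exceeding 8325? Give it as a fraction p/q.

118755/3043

√1523 = [39; 39, 78, …] (period length 2).
Convergents:
  p_0/q_0 = 39/1
  p_1/q_1 = 1522/39
  p_2/q_2 = 118755/3043
  p_3/q_3 = 4632967/118716
q_2 = 3043 ≤ 8325 < 118716 = q_3, so the answer is 118755/3043.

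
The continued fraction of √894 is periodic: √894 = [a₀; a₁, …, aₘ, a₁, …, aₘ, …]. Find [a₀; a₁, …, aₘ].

[29; 1, 8, 1, 58]

a₀ = ⌊√894⌋ = 29.
With m₀=0, d₀=1 and mₖ₊₁ = dₖaₖ − mₖ, dₖ₊₁ = (n − mₖ₊₁²)/dₖ, aₖ₊₁ = ⌊(a₀+mₖ₊₁)/dₖ₊₁⌋:
  k=1: m=29, d=53, a=1
  k=2: m=24, d=6, a=8
  k=3: m=24, d=53, a=1
  k=4: m=29, d=1, a=58
d=1 and a=2a₀=58 at k=4, so the next step gives (m, d) = (29, 53) again — its k=1 value — and the period has length 4.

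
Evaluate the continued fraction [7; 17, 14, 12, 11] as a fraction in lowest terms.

225691/31974

Using pₖ = aₖpₖ₋₁ + pₖ₋₂ and qₖ = aₖqₖ₋₁ + qₖ₋₂:
  k=0: a=7, p=7, q=1
  k=1: a=17, p=120, q=17
  k=2: a=14, p=1687, q=239
  k=3: a=12, p=20364, q=2885
  k=4: a=11, p=225691, q=31974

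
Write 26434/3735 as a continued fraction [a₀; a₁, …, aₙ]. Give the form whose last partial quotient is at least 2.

[7; 12, 1, 12, 7, 3]

26434 = 7×3735 + 289
3735 = 12×289 + 267
289 = 1×267 + 22
267 = 12×22 + 3
22 = 7×3 + 1
3 = 3×1 + 0  (stop)
So 26434/3735 = [7; 12, 1, 12, 7, 3].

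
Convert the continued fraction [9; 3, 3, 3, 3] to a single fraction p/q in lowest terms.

1014/109

Fold from the inside: start with 3/1.
  3 + 1/3 = 10/3
  3 + 3/10 = 33/10
  3 + 10/33 = 109/33
  9 + 33/109 = 1014/109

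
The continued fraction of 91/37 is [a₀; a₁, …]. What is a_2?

91 = 2·37 + 17   →  a_0 = 2
37 = 2·17 + 3   →  a_1 = 2
17 = 5·3 + 2   →  a_2 = 5

5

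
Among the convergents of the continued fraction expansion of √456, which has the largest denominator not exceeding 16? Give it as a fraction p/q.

√456 = [21; 2, 1, 4, 1, 2, 42, …] (period length 6).
Convergents:
  p_0/q_0 = 21/1
  p_1/q_1 = 43/2
  p_2/q_2 = 64/3
  p_3/q_3 = 299/14
  p_4/q_4 = 363/17
q_3 = 14 ≤ 16 < 17 = q_4, so the answer is 299/14.

299/14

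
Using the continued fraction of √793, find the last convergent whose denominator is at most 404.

√793 = [28; 6, 4, 6, 56, …] (period length 4).
Convergents:
  p_0/q_0 = 28/1
  p_1/q_1 = 169/6
  p_2/q_2 = 704/25
  p_3/q_3 = 4393/156
  p_4/q_4 = 246712/8761
q_3 = 156 ≤ 404 < 8761 = q_4, so the answer is 4393/156.

4393/156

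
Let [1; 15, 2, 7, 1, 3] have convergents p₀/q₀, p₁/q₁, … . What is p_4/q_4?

280/263

Using pₖ = aₖpₖ₋₁ + pₖ₋₂, qₖ = aₖqₖ₋₁ + qₖ₋₂ (with p₋₁=1, p₋₂=0, q₋₁=0, q₋₂=1):
  k=0: a=1, p=1, q=1
  k=1: a=15, p=16, q=15
  k=2: a=2, p=33, q=31
  k=3: a=7, p=247, q=232
  k=4: a=1, p=280, q=263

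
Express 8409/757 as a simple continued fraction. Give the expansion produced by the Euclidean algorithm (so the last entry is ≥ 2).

8409 = 11*757 + 82
757 = 9*82 + 19
82 = 4*19 + 6
19 = 3*6 + 1
6 = 6*1 + 0  (stop)
So 8409/757 = [11; 9, 4, 3, 6].

[11; 9, 4, 3, 6]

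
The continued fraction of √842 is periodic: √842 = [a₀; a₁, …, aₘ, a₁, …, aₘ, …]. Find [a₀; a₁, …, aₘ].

[29; 58]

a₀ = ⌊√842⌋ = 29.
With m₀=0, d₀=1 and mₖ₊₁ = dₖaₖ − mₖ, dₖ₊₁ = (n − mₖ₊₁²)/dₖ, aₖ₊₁ = ⌊(a₀+mₖ₊₁)/dₖ₊₁⌋:
  k=1: m=29, d=1, a=58
d=1 and a=2a₀=58 at k=1, so the next step gives (m, d) = (29, 1) again — its k=1 value — and the period has length 1.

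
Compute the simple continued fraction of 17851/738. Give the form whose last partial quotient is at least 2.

17851 = 24×738 + 139
738 = 5×139 + 43
139 = 3×43 + 10
43 = 4×10 + 3
10 = 3×3 + 1
3 = 3×1 + 0  (stop)
So 17851/738 = [24; 5, 3, 4, 3, 3].

[24; 5, 3, 4, 3, 3]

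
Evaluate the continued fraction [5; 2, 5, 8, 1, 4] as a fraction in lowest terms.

2695/494

Fold from the inside: start with 4/1.
  1 + 1/4 = 5/4
  8 + 4/5 = 44/5
  5 + 5/44 = 225/44
  2 + 44/225 = 494/225
  5 + 225/494 = 2695/494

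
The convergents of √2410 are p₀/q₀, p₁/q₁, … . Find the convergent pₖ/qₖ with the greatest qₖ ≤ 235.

5351/109

√2410 = [49; 10, 1, 8, 1, 10, 98, …] (period length 6).
Convergents:
  p_0/q_0 = 49/1
  p_1/q_1 = 491/10
  p_2/q_2 = 540/11
  p_3/q_3 = 4811/98
  p_4/q_4 = 5351/109
  p_5/q_5 = 58321/1188
q_4 = 109 ≤ 235 < 1188 = q_5, so the answer is 5351/109.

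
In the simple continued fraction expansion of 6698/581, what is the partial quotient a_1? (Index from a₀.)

6698 = 11·581 + 307   →  a_0 = 11
581 = 1·307 + 274   →  a_1 = 1

1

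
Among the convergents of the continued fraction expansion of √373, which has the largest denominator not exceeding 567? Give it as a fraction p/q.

√373 = [19; 3, 5, 5, 3, 38, …] (period length 5).
Convergents:
  p_0/q_0 = 19/1
  p_1/q_1 = 58/3
  p_2/q_2 = 309/16
  p_3/q_3 = 1603/83
  p_4/q_4 = 5118/265
  p_5/q_5 = 196087/10153
q_4 = 265 ≤ 567 < 10153 = q_5, so the answer is 5118/265.

5118/265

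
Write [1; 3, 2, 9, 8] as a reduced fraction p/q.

Using pₖ = aₖpₖ₋₁ + pₖ₋₂ and qₖ = aₖqₖ₋₁ + qₖ₋₂:
  k=0: a=1, p=1, q=1
  k=1: a=3, p=4, q=3
  k=2: a=2, p=9, q=7
  k=3: a=9, p=85, q=66
  k=4: a=8, p=689, q=535

689/535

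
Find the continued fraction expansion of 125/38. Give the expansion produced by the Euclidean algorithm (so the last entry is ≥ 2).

125 = 3*38 + 11
38 = 3*11 + 5
11 = 2*5 + 1
5 = 5*1 + 0  (stop)
So 125/38 = [3; 3, 2, 5].

[3; 3, 2, 5]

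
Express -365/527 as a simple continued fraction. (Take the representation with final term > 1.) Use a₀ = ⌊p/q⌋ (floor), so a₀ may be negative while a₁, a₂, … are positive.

[-1; 3, 3, 1, 19, 2]

-365 = -1×527 + 162
527 = 3×162 + 41
162 = 3×41 + 39
41 = 1×39 + 2
39 = 19×2 + 1
2 = 2×1 + 0  (stop)
So -365/527 = [-1; 3, 3, 1, 19, 2].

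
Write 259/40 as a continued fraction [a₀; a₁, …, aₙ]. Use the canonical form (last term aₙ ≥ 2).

259 = 6*40 + 19
40 = 2*19 + 2
19 = 9*2 + 1
2 = 2*1 + 0  (stop)
So 259/40 = [6; 2, 9, 2].

[6; 2, 9, 2]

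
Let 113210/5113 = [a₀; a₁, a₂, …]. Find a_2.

16

113210 = 22·5113 + 724   →  a_0 = 22
5113 = 7·724 + 45   →  a_1 = 7
724 = 16·45 + 4   →  a_2 = 16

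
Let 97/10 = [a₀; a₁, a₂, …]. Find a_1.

97 = 9·10 + 7   →  a_0 = 9
10 = 1·7 + 3   →  a_1 = 1

1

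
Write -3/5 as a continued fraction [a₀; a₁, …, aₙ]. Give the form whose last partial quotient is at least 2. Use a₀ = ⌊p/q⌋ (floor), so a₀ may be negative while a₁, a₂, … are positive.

[-1; 2, 2]

-3 = -1*5 + 2
5 = 2*2 + 1
2 = 2*1 + 0  (stop)
So -3/5 = [-1; 2, 2].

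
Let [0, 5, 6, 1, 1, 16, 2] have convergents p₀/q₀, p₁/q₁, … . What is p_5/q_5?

215/1108

Using pₖ = aₖpₖ₋₁ + pₖ₋₂, qₖ = aₖqₖ₋₁ + qₖ₋₂ (with p₋₁=1, p₋₂=0, q₋₁=0, q₋₂=1):
  k=0: a=0, p=0, q=1
  k=1: a=5, p=1, q=5
  k=2: a=6, p=6, q=31
  k=3: a=1, p=7, q=36
  k=4: a=1, p=13, q=67
  k=5: a=16, p=215, q=1108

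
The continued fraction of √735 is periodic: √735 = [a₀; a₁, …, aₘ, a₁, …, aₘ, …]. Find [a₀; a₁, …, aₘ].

a₀ = ⌊√735⌋ = 27.
With m₀=0, d₀=1 and mₖ₊₁ = dₖaₖ − mₖ, dₖ₊₁ = (n − mₖ₊₁²)/dₖ, aₖ₊₁ = ⌊(a₀+mₖ₊₁)/dₖ₊₁⌋:
  k=1: m=27, d=6, a=9
  k=2: m=27, d=1, a=54
d=1 and a=2a₀=54 at k=2, so the next step gives (m, d) = (27, 6) again — its k=1 value — and the period has length 2.

[27; 9, 54]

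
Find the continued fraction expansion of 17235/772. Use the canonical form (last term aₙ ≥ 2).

17235 = 22×772 + 251
772 = 3×251 + 19
251 = 13×19 + 4
19 = 4×4 + 3
4 = 1×3 + 1
3 = 3×1 + 0  (stop)
So 17235/772 = [22; 3, 13, 4, 1, 3].

[22; 3, 13, 4, 1, 3]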